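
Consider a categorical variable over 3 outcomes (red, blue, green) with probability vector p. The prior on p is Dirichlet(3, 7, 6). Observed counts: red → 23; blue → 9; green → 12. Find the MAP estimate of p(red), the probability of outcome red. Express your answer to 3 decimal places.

The posterior is Dirichlet(αᵢ + nᵢ) = Dirichlet(26, 16, 18).
For a Dirichlet(a₁,…,a_K) with all aᵢ > 1, the mode has j-th component (aⱼ − 1)/(Σaᵢ − K).
Here Σaᵢ = 60 and K = 3, so p(red) = (26 − 1)/(60 − 3) = 25/57 ≈ 0.439.

MAP estimate of p(red) = 0.439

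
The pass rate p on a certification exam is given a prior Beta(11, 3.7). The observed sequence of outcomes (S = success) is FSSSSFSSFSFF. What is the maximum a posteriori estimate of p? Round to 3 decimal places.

Prior: Beta(11, 3.7).
Data: 7 successes in 12 trials (from the sequence). The binomial likelihood contributes p^7(1−p)^5, so the posterior is Beta(11+7, 3.7+5) = Beta(18, 8.7).
For Beta(a, b) with a, b > 1 the mode is (a−1)/(a+b−2) = 17/24.7 ≈ 0.688.

p̂_MAP = 0.688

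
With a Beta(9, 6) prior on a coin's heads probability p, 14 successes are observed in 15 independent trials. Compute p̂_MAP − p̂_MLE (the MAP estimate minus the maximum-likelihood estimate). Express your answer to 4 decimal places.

MAP − MLE = -0.1476

Posterior is Beta(23, 7); MAP = (23−1)/(30−2) = 22/28 ≈ 0.78571.
MLE ignores the prior: p̂_MLE = k/n = 14/15 ≈ 0.93333.
Difference = 22/28 − 14/15 = -31/210 ≈ -0.1476.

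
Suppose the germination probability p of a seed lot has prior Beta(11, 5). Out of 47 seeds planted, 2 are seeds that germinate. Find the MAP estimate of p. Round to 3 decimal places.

p̂_MAP = 0.197

Prior: Beta(11, 5).
Data: 2 successes in 47 trials. The binomial likelihood contributes p^2(1−p)^45, so the posterior is Beta(11+2, 5+45) = Beta(13, 50).
For Beta(a, b) with a, b > 1 the mode is (a−1)/(a+b−2) = 12/61 ≈ 0.197.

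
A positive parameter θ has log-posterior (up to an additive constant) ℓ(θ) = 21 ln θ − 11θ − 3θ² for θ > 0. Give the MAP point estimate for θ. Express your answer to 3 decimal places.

θ̂_MAP = 1.167

ℓ'(θ) = 21/θ − 11 − 6θ. Setting this to zero and multiplying by θ: 6θ² + 11θ − 21 = 0.
θ = (−11 + √(11² + 4·6·21)) / (2·6) = (−11 + √625) / 12 = (−11 + 25)/12 = 7/6.
ℓ''(θ) = −21/θ² − 6 < 0, confirming a maximum.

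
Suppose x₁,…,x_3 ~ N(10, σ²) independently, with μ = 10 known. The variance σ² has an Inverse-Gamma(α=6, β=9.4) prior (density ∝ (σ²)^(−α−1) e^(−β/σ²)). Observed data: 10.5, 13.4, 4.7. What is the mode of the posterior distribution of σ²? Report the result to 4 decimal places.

σ̂²_MAP = 3.4529

Sum of squared deviations about the known mean: SS = (10.5−10)² + (13.4−10)² + (4.7−10)² = 39.9.
The Normal likelihood contributes (σ²)^(−n/2) exp(−SS/(2σ²)), so the posterior is Inverse-Gamma(α + n/2, β + SS/2) = Inverse-Gamma(7.5, 29.35).
The mode of Inverse-Gamma(a, b) is b/(a+1) = 29.35/8.5 ≈ 3.4529.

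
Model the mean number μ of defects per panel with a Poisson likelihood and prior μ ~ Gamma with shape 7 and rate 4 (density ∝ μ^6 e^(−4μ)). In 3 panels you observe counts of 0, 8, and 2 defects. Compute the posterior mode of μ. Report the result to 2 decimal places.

Σxᵢ = 0+8+2 = 10, with n = 3.
Posterior ∝ μ^6e^(−4μ) · μ^10e^(−3μ) = μ^16e^(−7μ), i.e. Gamma(shape=17, rate=7).
The mode of a Gamma(a, b) with a ≥ 1 (shape–rate) is (a−1)/b = 16/7 ≈ 2.29.

μ̂_MAP = 2.29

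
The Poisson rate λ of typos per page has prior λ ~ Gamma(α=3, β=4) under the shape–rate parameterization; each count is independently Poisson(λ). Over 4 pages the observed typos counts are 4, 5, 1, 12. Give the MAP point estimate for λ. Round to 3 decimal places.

λ̂_MAP = 3.000

Σxᵢ = 4+5+1+12 = 22, with n = 4.
Posterior ∝ λ^2e^(−4λ) · λ^22e^(−4λ) = λ^24e^(−8λ), i.e. Gamma(shape=25, rate=8).
The mode of a Gamma(a, b) with a ≥ 1 (shape–rate) is (a−1)/b = 24/8 ≈ 3.000.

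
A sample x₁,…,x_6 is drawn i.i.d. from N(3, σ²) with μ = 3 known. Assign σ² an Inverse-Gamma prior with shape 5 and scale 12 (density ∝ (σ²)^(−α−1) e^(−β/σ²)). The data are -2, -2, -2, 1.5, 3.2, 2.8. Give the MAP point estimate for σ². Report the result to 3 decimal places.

σ̂²_MAP = 5.629

Sum of squared deviations about the known mean: SS = (-2−3)² + (-2−3)² + (-2−3)² + (1.5−3)² + (3.2−3)² + (2.8−3)² = 77.33.
The Normal likelihood contributes (σ²)^(−n/2) exp(−SS/(2σ²)), so the posterior is Inverse-Gamma(α + n/2, β + SS/2) = Inverse-Gamma(8, 50.665).
The mode of Inverse-Gamma(a, b) is b/(a+1) = 50.665/9 ≈ 5.629.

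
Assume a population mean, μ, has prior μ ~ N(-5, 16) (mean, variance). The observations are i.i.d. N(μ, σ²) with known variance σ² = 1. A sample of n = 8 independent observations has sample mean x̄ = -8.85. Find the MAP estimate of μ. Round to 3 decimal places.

μ̂_MAP = -8.820

n = 8, x̄ = -8.85.
For a Normal prior and Normal likelihood with known variance, the posterior is Normal; its mode equals its mean, the precision-weighted average.
Prior precision 1/σ₀² = 1/16 = 0.0625; data precision n/σ² = 8/1 = 8.
μ̂ = (0.0625·(-5) + 8·(-8.85)) / (0.0625 + 8) = (-71.1125)/8.0625 = -5689/645 ≈ -8.820.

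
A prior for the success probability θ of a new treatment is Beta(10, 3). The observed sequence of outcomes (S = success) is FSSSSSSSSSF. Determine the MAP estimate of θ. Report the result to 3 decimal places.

Prior: Beta(10, 3).
Data: 9 successes in 11 trials (from the sequence). The binomial likelihood contributes θ^9(1−θ)^2, so the posterior is Beta(10+9, 3+2) = Beta(19, 5).
For Beta(a, b) with a, b > 1 the mode is (a−1)/(a+b−2) = 18/22 ≈ 0.818.

θ̂_MAP = 0.818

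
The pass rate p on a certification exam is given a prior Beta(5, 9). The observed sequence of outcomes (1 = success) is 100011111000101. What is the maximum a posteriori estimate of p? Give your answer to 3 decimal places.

Prior: Beta(5, 9).
Data: 8 successes in 15 trials (from the sequence). The binomial likelihood contributes p^8(1−p)^7, so the posterior is Beta(5+8, 9+7) = Beta(13, 16).
For Beta(a, b) with a, b > 1 the mode is (a−1)/(a+b−2) = 12/27 ≈ 0.444.

p̂_MAP = 0.444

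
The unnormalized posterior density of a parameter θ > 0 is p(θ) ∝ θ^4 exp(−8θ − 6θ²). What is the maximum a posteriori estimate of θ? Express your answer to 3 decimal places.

ℓ'(θ) = 4/θ − 8 − 12θ. Setting this to zero and multiplying by θ: 12θ² + 8θ − 4 = 0.
θ = (−8 + √(8² + 4·12·4)) / (2·12) = (−8 + √256) / 24 = (−8 + 16)/24 = 1/3.
ℓ''(θ) = −4/θ² − 12 < 0, confirming a maximum.

θ̂_MAP = 0.333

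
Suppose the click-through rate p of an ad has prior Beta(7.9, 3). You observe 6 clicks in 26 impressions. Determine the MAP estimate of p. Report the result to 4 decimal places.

p̂_MAP = 0.3696

Prior: Beta(7.9, 3).
Data: 6 successes in 26 trials. The binomial likelihood contributes p^6(1−p)^20, so the posterior is Beta(7.9+6, 3+20) = Beta(13.9, 23).
For Beta(a, b) with a, b > 1 the mode is (a−1)/(a+b−2) = 12.9/34.9 ≈ 0.3696.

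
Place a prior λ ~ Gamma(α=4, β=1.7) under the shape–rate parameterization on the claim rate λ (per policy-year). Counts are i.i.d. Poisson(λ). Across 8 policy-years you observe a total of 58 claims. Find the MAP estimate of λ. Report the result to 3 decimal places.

λ̂_MAP = 6.289

Σxᵢ = 58, n = 8.
Posterior ∝ λ^3e^(−1.7λ) · λ^58e^(−8λ) = λ^61e^(−9.7λ), i.e. Gamma(shape=62, rate=9.7).
The mode of a Gamma(a, b) with a ≥ 1 (shape–rate) is (a−1)/b = 61/9.7 ≈ 6.289.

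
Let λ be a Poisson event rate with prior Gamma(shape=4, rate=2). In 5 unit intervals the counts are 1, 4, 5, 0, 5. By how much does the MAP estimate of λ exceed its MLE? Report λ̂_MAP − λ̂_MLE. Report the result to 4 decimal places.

MAP − MLE = -0.4286

Σxᵢ = 15. Posterior is Gamma(19, 7); MAP = (19−1)/7 = 18/7 ≈ 2.57143.
MLE = x̄ = 15/5 ≈ 3.00000.
Difference = 18/7 − 15/5 = -3/7 ≈ -0.4286.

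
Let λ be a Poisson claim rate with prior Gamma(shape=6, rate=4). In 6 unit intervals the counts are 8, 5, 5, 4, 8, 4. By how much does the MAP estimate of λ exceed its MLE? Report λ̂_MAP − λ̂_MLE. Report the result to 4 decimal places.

MAP − MLE = -1.7667

Σxᵢ = 34. Posterior is Gamma(40, 10); MAP = (40−1)/10 = 39/10 ≈ 3.90000.
MLE = x̄ = 34/6 ≈ 5.66667.
Difference = 39/10 − 34/6 = -53/30 ≈ -1.7667.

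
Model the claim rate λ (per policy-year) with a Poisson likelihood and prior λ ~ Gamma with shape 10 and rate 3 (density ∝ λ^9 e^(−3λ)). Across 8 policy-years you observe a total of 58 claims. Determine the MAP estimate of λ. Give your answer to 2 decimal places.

Σxᵢ = 58, n = 8.
Posterior ∝ λ^9e^(−3λ) · λ^58e^(−8λ) = λ^67e^(−11λ), i.e. Gamma(shape=68, rate=11).
The mode of a Gamma(a, b) with a ≥ 1 (shape–rate) is (a−1)/b = 67/11 ≈ 6.09.

λ̂_MAP = 6.09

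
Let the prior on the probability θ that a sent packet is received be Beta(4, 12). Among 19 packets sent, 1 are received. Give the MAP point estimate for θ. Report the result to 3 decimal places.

Prior: Beta(4, 12).
Data: 1 success in 19 trials. The binomial likelihood contributes θ(1−θ)^18, so the posterior is Beta(4+1, 12+18) = Beta(5, 30).
For Beta(a, b) with a, b > 1 the mode is (a−1)/(a+b−2) = 4/33 ≈ 0.121.

θ̂_MAP = 0.121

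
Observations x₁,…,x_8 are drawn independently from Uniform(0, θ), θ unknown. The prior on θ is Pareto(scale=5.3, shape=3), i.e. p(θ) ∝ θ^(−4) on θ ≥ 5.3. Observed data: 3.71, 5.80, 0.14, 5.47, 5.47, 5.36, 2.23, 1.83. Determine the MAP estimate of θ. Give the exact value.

The Uniform(0, θ) likelihood is θ^(−n) for θ ≥ max(xᵢ), zero otherwise. Here max(xᵢ) = 5.80.
Posterior ∝ θ^(−4) · θ^(−8) = θ^(−12) on θ ≥ max(5.3, 5.80) = 5.80.
This density is strictly decreasing in θ, so the posterior mode lies at the lower boundary of the support.

θ̂_MAP = 5.80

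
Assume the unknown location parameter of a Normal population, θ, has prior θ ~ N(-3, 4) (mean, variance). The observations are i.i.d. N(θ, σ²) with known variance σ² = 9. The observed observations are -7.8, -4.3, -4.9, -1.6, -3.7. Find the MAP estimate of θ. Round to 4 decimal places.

θ̂_MAP = -4.0069

n = 5; x̄ = ((-7.8) + (-4.3) + (-4.9) + (-1.6) + (-3.7))/5 = -22.3/5 = -4.46.
For a Normal prior and Normal likelihood with known variance, the posterior is Normal; its mode equals its mean, the precision-weighted average.
Prior precision 1/σ₀² = 1/4 = 0.25; data precision n/σ² = 5/9.
θ̂ = (0.25·(-3) + (5/9)·(-4.46)) / (0.25 + 5/9) = (-581/180)/(29/36) = -581/145 ≈ -4.0069.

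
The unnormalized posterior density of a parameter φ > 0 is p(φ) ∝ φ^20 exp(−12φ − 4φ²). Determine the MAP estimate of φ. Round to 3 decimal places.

φ̂_MAP = 1.000

ℓ'(φ) = 20/φ − 12 − 8φ. Setting this to zero and multiplying by φ: 8φ² + 12φ − 20 = 0.
φ = (−12 + √(12² + 4·8·20)) / (2·8) = (−12 + √784) / 16 = (−12 + 28)/16 = 1.
ℓ''(φ) = −20/φ² − 8 < 0, confirming a maximum.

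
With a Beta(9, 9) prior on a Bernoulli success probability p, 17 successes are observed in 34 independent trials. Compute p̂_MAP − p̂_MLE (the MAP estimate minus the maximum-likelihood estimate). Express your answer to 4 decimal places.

Posterior is Beta(26, 26); MAP = (26−1)/(52−2) = 25/50 ≈ 0.50000.
MLE ignores the prior: p̂_MLE = k/n = 17/34 ≈ 0.50000.
Difference = 25/50 − 17/34 = 0 ≈ 0.0000.

MAP − MLE = 0.0000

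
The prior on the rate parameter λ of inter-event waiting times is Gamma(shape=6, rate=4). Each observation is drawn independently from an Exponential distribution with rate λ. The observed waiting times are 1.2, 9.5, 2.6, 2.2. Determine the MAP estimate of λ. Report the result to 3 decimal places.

λ̂_MAP = 0.462

The Exponential(rate=λ) likelihood is ∝ λ^n e^(−λΣtᵢ). Here n = 4 and Σtᵢ = 1.2 + 9.5 + 2.6 + 2.2 = 15.5.
Posterior ∝ λ^5e^(−4λ) · λ^4e^(−15.5λ) = λ^9e^(−19.5λ), i.e. Gamma(10, 19.5).
Mode = (a−1)/b = 9/19.5 ≈ 0.462.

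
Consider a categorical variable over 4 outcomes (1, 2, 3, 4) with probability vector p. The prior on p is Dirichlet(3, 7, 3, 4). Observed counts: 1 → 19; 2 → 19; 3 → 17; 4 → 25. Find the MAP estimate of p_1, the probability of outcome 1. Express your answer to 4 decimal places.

MAP estimate: 0.2258

The posterior is Dirichlet(αᵢ + nᵢ) = Dirichlet(22, 26, 20, 29).
For a Dirichlet(a₁,…,a_K) with all aᵢ > 1, the mode has j-th component (aⱼ − 1)/(Σaᵢ − K).
Here Σaᵢ = 97 and K = 4, so p_1 = (22 − 1)/(97 − 4) = 21/93 ≈ 0.2258.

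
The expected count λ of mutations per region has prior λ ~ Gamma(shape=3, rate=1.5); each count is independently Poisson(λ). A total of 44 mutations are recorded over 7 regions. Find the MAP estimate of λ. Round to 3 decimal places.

Σxᵢ = 44, n = 7.
Posterior ∝ λ^2e^(−1.5λ) · λ^44e^(−7λ) = λ^46e^(−8.5λ), i.e. Gamma(shape=47, rate=8.5).
The mode of a Gamma(a, b) with a ≥ 1 (shape–rate) is (a−1)/b = 46/8.5 ≈ 5.412.

λ̂_MAP = 5.412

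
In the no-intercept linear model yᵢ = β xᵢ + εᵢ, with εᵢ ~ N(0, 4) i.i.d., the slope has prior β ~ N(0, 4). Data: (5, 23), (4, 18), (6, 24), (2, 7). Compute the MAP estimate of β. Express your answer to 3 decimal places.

log p(β | y) = −Σ(yᵢ − βxᵢ)²/(2·4) − β²/(2·4) + const.
Setting the derivative to zero: Σxᵢ(yᵢ − βxᵢ)/4 − β/4 = 0, so β = Σxᵢyᵢ / (Σxᵢ² + σ²/τ²).
Σxᵢyᵢ = 5·23 + 4·18 + 6·24 + 2·7 = 345; Σxᵢ² = 81; σ²/τ² = 1.
β̂_MAP = 345 / (81 + 1) = 345/82 ≈ 4.207.

β̂_MAP = 4.207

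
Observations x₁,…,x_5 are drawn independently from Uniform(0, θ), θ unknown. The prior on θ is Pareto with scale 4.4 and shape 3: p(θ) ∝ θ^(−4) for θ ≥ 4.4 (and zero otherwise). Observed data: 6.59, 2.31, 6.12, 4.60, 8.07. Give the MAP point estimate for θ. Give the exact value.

The Uniform(0, θ) likelihood is θ^(−n) for θ ≥ max(xᵢ), zero otherwise. Here max(xᵢ) = 8.07.
Posterior ∝ θ^(−4) · θ^(−5) = θ^(−9) on θ ≥ max(4.4, 8.07) = 8.07.
This density is strictly decreasing in θ, so the posterior mode lies at the lower boundary of the support.

θ̂_MAP = 8.07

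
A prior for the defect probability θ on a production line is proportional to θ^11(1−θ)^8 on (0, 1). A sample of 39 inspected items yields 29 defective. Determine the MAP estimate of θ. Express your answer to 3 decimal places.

The prior density ∝ θ^11(1−θ)^8 is the kernel of Beta(12, 9).
Data: 29 successes in 39 trials. The binomial likelihood contributes θ^29(1−θ)^10, so the posterior is Beta(12+29, 9+10) = Beta(41, 19).
For Beta(a, b) with a, b > 1 the mode is (a−1)/(a+b−2) = 40/58 ≈ 0.690.

θ̂_MAP = 0.690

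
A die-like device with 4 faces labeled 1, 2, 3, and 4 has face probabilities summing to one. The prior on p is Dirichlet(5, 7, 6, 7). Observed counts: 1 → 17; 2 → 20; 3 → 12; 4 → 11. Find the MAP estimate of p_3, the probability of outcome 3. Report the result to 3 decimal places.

MAP estimate: 0.210

The posterior is Dirichlet(αᵢ + nᵢ) = Dirichlet(22, 27, 18, 18).
For a Dirichlet(a₁,…,a_K) with all aᵢ > 1, the mode has j-th component (aⱼ − 1)/(Σaᵢ − K).
Here Σaᵢ = 85 and K = 4, so p_3 = (18 − 1)/(85 − 4) = 17/81 ≈ 0.210.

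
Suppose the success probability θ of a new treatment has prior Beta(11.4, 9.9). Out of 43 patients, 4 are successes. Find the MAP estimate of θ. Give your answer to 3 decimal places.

θ̂_MAP = 0.231

Prior: Beta(11.4, 9.9).
Data: 4 successes in 43 trials. The binomial likelihood contributes θ^4(1−θ)^39, so the posterior is Beta(11.4+4, 9.9+39) = Beta(15.4, 48.9).
For Beta(a, b) with a, b > 1 the mode is (a−1)/(a+b−2) = 14.4/62.3 ≈ 0.231.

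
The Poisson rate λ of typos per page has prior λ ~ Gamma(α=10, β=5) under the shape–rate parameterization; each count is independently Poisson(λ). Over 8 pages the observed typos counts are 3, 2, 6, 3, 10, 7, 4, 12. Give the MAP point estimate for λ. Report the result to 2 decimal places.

Σxᵢ = 3+2+6+3+10+7+4+12 = 47, with n = 8.
Posterior ∝ λ^9e^(−5λ) · λ^47e^(−8λ) = λ^56e^(−13λ), i.e. Gamma(shape=57, rate=13).
The mode of a Gamma(a, b) with a ≥ 1 (shape–rate) is (a−1)/b = 56/13 ≈ 4.31.

λ̂_MAP = 4.31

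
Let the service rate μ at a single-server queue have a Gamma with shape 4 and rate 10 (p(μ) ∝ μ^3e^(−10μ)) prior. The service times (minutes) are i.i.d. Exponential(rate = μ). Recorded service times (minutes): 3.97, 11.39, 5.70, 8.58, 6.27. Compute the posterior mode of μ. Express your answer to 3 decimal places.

μ̂_MAP = 0.174

The Exponential(rate=μ) likelihood is ∝ μ^n e^(−μΣtᵢ). Here n = 5 and Σtᵢ = 3.97 + 11.39 + 5.70 + 8.58 + 6.27 = 35.91.
Posterior ∝ μ^3e^(−10μ) · μ^5e^(−35.91μ) = μ^8e^(−45.91μ), i.e. Gamma(9, 45.91).
Mode = (a−1)/b = 8/45.91 ≈ 0.174.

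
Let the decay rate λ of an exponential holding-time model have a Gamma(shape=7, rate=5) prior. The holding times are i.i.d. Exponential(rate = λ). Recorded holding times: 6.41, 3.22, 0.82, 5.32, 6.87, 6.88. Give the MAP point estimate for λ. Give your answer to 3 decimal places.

λ̂_MAP = 0.348

The Exponential(rate=λ) likelihood is ∝ λ^n e^(−λΣtᵢ). Here n = 6 and Σtᵢ = 6.41 + 3.22 + 0.82 + 5.32 + 6.87 + 6.88 = 29.52.
Posterior ∝ λ^6e^(−5λ) · λ^6e^(−29.52λ) = λ^12e^(−34.52λ), i.e. Gamma(13, 34.52).
Mode = (a−1)/b = 12/34.52 ≈ 0.348.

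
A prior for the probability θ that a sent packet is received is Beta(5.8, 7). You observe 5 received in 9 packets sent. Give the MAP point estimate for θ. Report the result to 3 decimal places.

Prior: Beta(5.8, 7).
Data: 5 successes in 9 trials. The binomial likelihood contributes θ^5(1−θ)^4, so the posterior is Beta(5.8+5, 7+4) = Beta(10.8, 11).
For Beta(a, b) with a, b > 1 the mode is (a−1)/(a+b−2) = 9.8/19.8 ≈ 0.495.

θ̂_MAP = 0.495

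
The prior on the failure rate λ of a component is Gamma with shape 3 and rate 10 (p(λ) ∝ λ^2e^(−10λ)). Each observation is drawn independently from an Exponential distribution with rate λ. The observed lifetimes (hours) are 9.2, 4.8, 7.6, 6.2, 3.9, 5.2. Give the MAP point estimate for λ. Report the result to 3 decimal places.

The Exponential(rate=λ) likelihood is ∝ λ^n e^(−λΣtᵢ). Here n = 6 and Σtᵢ = 9.2 + 4.8 + 7.6 + 6.2 + 3.9 + 5.2 = 36.9.
Posterior ∝ λ^2e^(−10λ) · λ^6e^(−36.9λ) = λ^8e^(−46.9λ), i.e. Gamma(9, 46.9).
Mode = (a−1)/b = 8/46.9 ≈ 0.171.

λ̂_MAP = 0.171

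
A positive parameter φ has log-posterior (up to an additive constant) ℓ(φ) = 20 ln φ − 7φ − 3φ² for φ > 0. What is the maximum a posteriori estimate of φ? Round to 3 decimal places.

φ̂_MAP = 1.333

ℓ'(φ) = 20/φ − 7 − 6φ. Setting this to zero and multiplying by φ: 6φ² + 7φ − 20 = 0.
φ = (−7 + √(7² + 4·6·20)) / (2·6) = (−7 + √529) / 12 = (−7 + 23)/12 = 4/3.
ℓ''(φ) = −20/φ² − 6 < 0, confirming a maximum.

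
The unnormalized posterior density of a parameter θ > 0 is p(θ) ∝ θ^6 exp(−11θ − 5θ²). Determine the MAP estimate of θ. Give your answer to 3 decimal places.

ℓ'(θ) = 6/θ − 11 − 10θ. Setting this to zero and multiplying by θ: 10θ² + 11θ − 6 = 0.
θ = (−11 + √(11² + 4·10·6)) / (2·10) = (−11 + √361) / 20 = (−11 + 19)/20 = 2/5.
ℓ''(θ) = −6/θ² − 10 < 0, confirming a maximum.

θ̂_MAP = 0.400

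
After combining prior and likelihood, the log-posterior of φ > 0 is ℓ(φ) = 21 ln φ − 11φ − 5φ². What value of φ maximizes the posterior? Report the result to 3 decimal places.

ℓ'(φ) = 21/φ − 11 − 10φ. Setting this to zero and multiplying by φ: 10φ² + 11φ − 21 = 0.
φ = (−11 + √(11² + 4·10·21)) / (2·10) = (−11 + √961) / 20 = (−11 + 31)/20 = 1.
ℓ''(φ) = −21/φ² − 10 < 0, confirming a maximum.

φ̂_MAP = 1.000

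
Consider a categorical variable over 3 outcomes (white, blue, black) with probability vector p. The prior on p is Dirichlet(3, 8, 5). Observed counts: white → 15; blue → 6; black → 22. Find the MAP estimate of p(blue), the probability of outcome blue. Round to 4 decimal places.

The posterior is Dirichlet(αᵢ + nᵢ) = Dirichlet(18, 14, 27).
For a Dirichlet(a₁,…,a_K) with all aᵢ > 1, the mode has j-th component (aⱼ − 1)/(Σaᵢ − K).
Here Σaᵢ = 59 and K = 3, so p(blue) = (14 − 1)/(59 − 3) = 13/56 ≈ 0.2321.

MAP estimate of p(blue) = 0.2321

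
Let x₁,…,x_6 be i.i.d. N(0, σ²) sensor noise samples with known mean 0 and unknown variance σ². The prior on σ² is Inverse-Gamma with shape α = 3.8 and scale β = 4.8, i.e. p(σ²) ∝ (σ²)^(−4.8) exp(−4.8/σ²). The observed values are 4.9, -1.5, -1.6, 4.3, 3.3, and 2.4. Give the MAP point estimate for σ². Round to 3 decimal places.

σ̂²_MAP = 4.715

Sum of squared deviations about the known mean: SS = (4.9−0)² + (-1.5−0)² + (-1.6−0)² + (4.3−0)² + (3.3−0)² + (2.4−0)² = 63.96.
The Normal likelihood contributes (σ²)^(−n/2) exp(−SS/(2σ²)), so the posterior is Inverse-Gamma(α + n/2, β + SS/2) = Inverse-Gamma(6.8, 36.78).
The mode of Inverse-Gamma(a, b) is b/(a+1) = 36.78/7.8 ≈ 4.715.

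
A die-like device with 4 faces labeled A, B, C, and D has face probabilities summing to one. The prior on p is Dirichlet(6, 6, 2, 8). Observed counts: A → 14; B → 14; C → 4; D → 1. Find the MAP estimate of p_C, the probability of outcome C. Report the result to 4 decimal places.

MAP estimate of p_C = 0.0980

The posterior is Dirichlet(αᵢ + nᵢ) = Dirichlet(20, 20, 6, 9).
For a Dirichlet(a₁,…,a_K) with all aᵢ > 1, the mode has j-th component (aⱼ − 1)/(Σaᵢ − K).
Here Σaᵢ = 55 and K = 4, so p_C = (6 − 1)/(55 − 4) = 5/51 ≈ 0.0980.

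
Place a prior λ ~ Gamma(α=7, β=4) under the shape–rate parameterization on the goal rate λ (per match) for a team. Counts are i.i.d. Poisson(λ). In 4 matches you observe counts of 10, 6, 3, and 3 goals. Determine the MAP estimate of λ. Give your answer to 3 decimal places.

λ̂_MAP = 3.500

Σxᵢ = 10+6+3+3 = 22, with n = 4.
Posterior ∝ λ^6e^(−4λ) · λ^22e^(−4λ) = λ^28e^(−8λ), i.e. Gamma(shape=29, rate=8).
The mode of a Gamma(a, b) with a ≥ 1 (shape–rate) is (a−1)/b = 28/8 ≈ 3.500.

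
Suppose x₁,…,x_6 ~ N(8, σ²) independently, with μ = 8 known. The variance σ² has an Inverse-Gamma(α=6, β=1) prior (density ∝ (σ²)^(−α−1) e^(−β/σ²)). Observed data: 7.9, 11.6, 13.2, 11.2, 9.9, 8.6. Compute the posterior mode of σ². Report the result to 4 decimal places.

Sum of squared deviations about the known mean: SS = (7.9−8)² + (11.6−8)² + (13.2−8)² + (11.2−8)² + (9.9−8)² + (8.6−8)² = 54.22.
The Normal likelihood contributes (σ²)^(−n/2) exp(−SS/(2σ²)), so the posterior is Inverse-Gamma(α + n/2, β + SS/2) = Inverse-Gamma(9, 28.11).
The mode of Inverse-Gamma(a, b) is b/(a+1) = 28.11/10 ≈ 2.8110.

σ̂²_MAP = 2.8110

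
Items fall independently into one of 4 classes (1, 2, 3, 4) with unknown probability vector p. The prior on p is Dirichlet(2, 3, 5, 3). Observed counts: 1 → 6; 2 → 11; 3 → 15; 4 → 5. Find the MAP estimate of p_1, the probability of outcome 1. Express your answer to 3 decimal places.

MAP estimate: 0.152

The posterior is Dirichlet(αᵢ + nᵢ) = Dirichlet(8, 14, 20, 8).
For a Dirichlet(a₁,…,a_K) with all aᵢ > 1, the mode has j-th component (aⱼ − 1)/(Σaᵢ − K).
Here Σaᵢ = 50 and K = 4, so p_1 = (8 − 1)/(50 − 4) = 7/46 ≈ 0.152.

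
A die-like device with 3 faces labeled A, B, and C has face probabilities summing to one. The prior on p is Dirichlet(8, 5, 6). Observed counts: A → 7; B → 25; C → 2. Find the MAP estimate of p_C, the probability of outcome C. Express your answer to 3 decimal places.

The posterior is Dirichlet(αᵢ + nᵢ) = Dirichlet(15, 30, 8).
For a Dirichlet(a₁,…,a_K) with all aᵢ > 1, the mode has j-th component (aⱼ − 1)/(Σaᵢ − K).
Here Σaᵢ = 53 and K = 3, so p_C = (8 − 1)/(53 − 3) = 7/50 ≈ 0.140.

MAP estimate of p_C = 0.140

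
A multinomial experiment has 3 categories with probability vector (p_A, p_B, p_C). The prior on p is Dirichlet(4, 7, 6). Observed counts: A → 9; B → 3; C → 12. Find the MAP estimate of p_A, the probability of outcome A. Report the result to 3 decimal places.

The posterior is Dirichlet(αᵢ + nᵢ) = Dirichlet(13, 10, 18).
For a Dirichlet(a₁,…,a_K) with all aᵢ > 1, the mode has j-th component (aⱼ − 1)/(Σaᵢ − K).
Here Σaᵢ = 41 and K = 3, so p_A = (13 − 1)/(41 − 3) = 12/38 ≈ 0.316.

MAP estimate of p_A = 0.316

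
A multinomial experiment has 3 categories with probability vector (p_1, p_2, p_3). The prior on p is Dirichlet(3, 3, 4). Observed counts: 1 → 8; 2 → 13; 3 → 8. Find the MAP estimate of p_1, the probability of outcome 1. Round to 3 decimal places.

The posterior is Dirichlet(αᵢ + nᵢ) = Dirichlet(11, 16, 12).
For a Dirichlet(a₁,…,a_K) with all aᵢ > 1, the mode has j-th component (aⱼ − 1)/(Σaᵢ − K).
Here Σaᵢ = 39 and K = 3, so p_1 = (11 − 1)/(39 − 3) = 10/36 ≈ 0.278.

MAP estimate: 0.278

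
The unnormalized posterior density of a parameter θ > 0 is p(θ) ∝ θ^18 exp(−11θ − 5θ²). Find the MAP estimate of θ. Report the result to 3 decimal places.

ℓ'(θ) = 18/θ − 11 − 10θ. Setting this to zero and multiplying by θ: 10θ² + 11θ − 18 = 0.
θ = (−11 + √(11² + 4·10·18)) / (2·10) = (−11 + √841) / 20 = (−11 + 29)/20 = 9/10.
ℓ''(θ) = −18/θ² − 10 < 0, confirming a maximum.

θ̂_MAP = 0.900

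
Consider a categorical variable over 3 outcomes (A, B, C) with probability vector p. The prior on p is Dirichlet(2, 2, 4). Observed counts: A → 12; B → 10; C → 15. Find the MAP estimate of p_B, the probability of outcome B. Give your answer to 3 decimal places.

The posterior is Dirichlet(αᵢ + nᵢ) = Dirichlet(14, 12, 19).
For a Dirichlet(a₁,…,a_K) with all aᵢ > 1, the mode has j-th component (aⱼ − 1)/(Σaᵢ − K).
Here Σaᵢ = 45 and K = 3, so p_B = (12 − 1)/(45 − 3) = 11/42 ≈ 0.262.

MAP estimate of p_B = 0.262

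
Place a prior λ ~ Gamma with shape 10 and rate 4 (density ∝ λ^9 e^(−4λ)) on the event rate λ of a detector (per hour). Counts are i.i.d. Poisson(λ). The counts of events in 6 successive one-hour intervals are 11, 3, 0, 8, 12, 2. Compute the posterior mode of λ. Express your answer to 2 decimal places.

λ̂_MAP = 4.50

Σxᵢ = 11+3+0+8+12+2 = 36, with n = 6.
Posterior ∝ λ^9e^(−4λ) · λ^36e^(−6λ) = λ^45e^(−10λ), i.e. Gamma(shape=46, rate=10).
The mode of a Gamma(a, b) with a ≥ 1 (shape–rate) is (a−1)/b = 45/10 ≈ 4.50.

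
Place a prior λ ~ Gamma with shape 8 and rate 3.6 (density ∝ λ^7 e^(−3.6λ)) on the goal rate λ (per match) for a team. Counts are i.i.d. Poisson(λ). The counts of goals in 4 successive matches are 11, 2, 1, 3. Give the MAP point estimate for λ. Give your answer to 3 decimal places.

Σxᵢ = 11+2+1+3 = 17, with n = 4.
Posterior ∝ λ^7e^(−3.6λ) · λ^17e^(−4λ) = λ^24e^(−7.6λ), i.e. Gamma(shape=25, rate=7.6).
The mode of a Gamma(a, b) with a ≥ 1 (shape–rate) is (a−1)/b = 24/7.6 ≈ 3.158.

λ̂_MAP = 3.158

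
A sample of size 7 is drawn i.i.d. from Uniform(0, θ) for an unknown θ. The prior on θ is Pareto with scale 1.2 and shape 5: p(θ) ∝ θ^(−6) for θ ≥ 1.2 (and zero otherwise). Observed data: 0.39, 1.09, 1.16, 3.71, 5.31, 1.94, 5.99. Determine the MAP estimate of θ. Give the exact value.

θ̂_MAP = 5.99

The Uniform(0, θ) likelihood is θ^(−n) for θ ≥ max(xᵢ), zero otherwise. Here max(xᵢ) = 5.99.
Posterior ∝ θ^(−6) · θ^(−7) = θ^(−13) on θ ≥ max(1.2, 5.99) = 5.99.
This density is strictly decreasing in θ, so the posterior mode lies at the lower boundary of the support.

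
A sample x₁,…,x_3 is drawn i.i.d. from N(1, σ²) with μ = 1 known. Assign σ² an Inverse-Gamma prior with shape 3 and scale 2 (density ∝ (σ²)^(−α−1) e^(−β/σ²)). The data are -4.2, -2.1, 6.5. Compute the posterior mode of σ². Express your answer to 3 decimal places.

σ̂²_MAP = 6.445

Sum of squared deviations about the known mean: SS = (-4.2−1)² + (-2.1−1)² + (6.5−1)² = 66.9.
The Normal likelihood contributes (σ²)^(−n/2) exp(−SS/(2σ²)), so the posterior is Inverse-Gamma(α + n/2, β + SS/2) = Inverse-Gamma(4.5, 35.45).
The mode of Inverse-Gamma(a, b) is b/(a+1) = 35.45/5.5 ≈ 6.445.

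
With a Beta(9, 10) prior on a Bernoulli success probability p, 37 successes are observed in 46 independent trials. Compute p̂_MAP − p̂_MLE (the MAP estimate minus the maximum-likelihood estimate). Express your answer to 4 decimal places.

Posterior is Beta(46, 19); MAP = (46−1)/(65−2) = 45/63 ≈ 0.71429.
MLE ignores the prior: p̂_MLE = k/n = 37/46 ≈ 0.80435.
Difference = 45/63 − 37/46 = -29/322 ≈ -0.0901.

MAP − MLE = -0.0901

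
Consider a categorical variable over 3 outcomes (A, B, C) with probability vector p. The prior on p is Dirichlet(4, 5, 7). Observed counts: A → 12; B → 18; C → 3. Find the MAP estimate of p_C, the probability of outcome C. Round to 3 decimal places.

The posterior is Dirichlet(αᵢ + nᵢ) = Dirichlet(16, 23, 10).
For a Dirichlet(a₁,…,a_K) with all aᵢ > 1, the mode has j-th component (aⱼ − 1)/(Σaᵢ − K).
Here Σaᵢ = 49 and K = 3, so p_C = (10 − 1)/(49 − 3) = 9/46 ≈ 0.196.

MAP estimate of p_C = 0.196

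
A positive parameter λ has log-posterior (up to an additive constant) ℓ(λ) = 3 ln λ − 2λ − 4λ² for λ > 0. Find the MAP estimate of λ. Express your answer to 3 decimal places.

ℓ'(λ) = 3/λ − 2 − 8λ. Setting this to zero and multiplying by λ: 8λ² + 2λ − 3 = 0.
λ = (−2 + √(2² + 4·8·3)) / (2·8) = (−2 + √100) / 16 = (−2 + 10)/16 = 1/2.
ℓ''(λ) = −3/λ² − 8 < 0, confirming a maximum.

λ̂_MAP = 0.500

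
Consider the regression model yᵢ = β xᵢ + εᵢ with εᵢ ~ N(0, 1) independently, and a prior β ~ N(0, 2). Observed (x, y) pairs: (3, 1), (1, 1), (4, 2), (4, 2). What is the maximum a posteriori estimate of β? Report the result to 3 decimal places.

log p(β | y) = −Σ(yᵢ − βxᵢ)²/(2·1) − β²/(2·2) + const.
Setting the derivative to zero: Σxᵢ(yᵢ − βxᵢ)/1 − β/2 = 0, so β = Σxᵢyᵢ / (Σxᵢ² + σ²/τ²).
Σxᵢyᵢ = 3·1 + 1·1 + 4·2 + 4·2 = 20; Σxᵢ² = 42; σ²/τ² = 0.5.
β̂_MAP = 20 / (42 + 0.5) = 20/42.5 ≈ 0.471.

β̂_MAP = 0.471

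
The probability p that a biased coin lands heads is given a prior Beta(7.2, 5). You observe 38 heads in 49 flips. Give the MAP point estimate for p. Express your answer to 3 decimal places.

p̂_MAP = 0.747

Prior: Beta(7.2, 5).
Data: 38 successes in 49 trials. The binomial likelihood contributes p^38(1−p)^11, so the posterior is Beta(7.2+38, 5+11) = Beta(45.2, 16).
For Beta(a, b) with a, b > 1 the mode is (a−1)/(a+b−2) = 44.2/59.2 ≈ 0.747.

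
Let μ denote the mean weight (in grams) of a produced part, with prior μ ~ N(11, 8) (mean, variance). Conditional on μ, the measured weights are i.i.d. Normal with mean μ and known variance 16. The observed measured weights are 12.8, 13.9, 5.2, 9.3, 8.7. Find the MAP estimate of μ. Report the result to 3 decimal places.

n = 5; x̄ = (12.8 + 13.9 + 5.2 + 9.3 + 8.7)/5 = 49.9/5 = 9.98.
For a Normal prior and Normal likelihood with known variance, the posterior is Normal; its mode equals its mean, the precision-weighted average.
Prior precision 1/σ₀² = 1/8 = 0.125; data precision n/σ² = 5/16 = 0.3125.
μ̂ = (0.125·11 + 0.3125·9.98) / (0.125 + 0.3125) = 4.49375/0.4375 = 719/70 ≈ 10.271.

μ̂_MAP = 10.271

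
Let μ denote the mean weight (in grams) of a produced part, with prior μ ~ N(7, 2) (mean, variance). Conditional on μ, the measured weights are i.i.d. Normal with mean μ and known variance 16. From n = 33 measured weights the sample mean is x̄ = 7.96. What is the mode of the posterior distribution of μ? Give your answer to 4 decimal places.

μ̂_MAP = 7.7727

n = 33, x̄ = 7.96.
For a Normal prior and Normal likelihood with known variance, the posterior is Normal; its mode equals its mean, the precision-weighted average.
Prior precision 1/σ₀² = 1/2 = 0.5; data precision n/σ² = 33/16 = 2.0625.
μ̂ = (0.5·7 + 2.0625·7.96) / (0.5 + 2.0625) = 19.9175/2.5625 = 7967/1025 ≈ 7.7727.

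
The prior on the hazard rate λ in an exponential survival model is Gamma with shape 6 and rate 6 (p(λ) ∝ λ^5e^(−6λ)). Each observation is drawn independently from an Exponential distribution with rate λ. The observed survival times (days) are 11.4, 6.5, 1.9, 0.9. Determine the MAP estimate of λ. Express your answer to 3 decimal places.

The Exponential(rate=λ) likelihood is ∝ λ^n e^(−λΣtᵢ). Here n = 4 and Σtᵢ = 11.4 + 6.5 + 1.9 + 0.9 = 20.7.
Posterior ∝ λ^5e^(−6λ) · λ^4e^(−20.7λ) = λ^9e^(−26.7λ), i.e. Gamma(10, 26.7).
Mode = (a−1)/b = 9/26.7 ≈ 0.337.

λ̂_MAP = 0.337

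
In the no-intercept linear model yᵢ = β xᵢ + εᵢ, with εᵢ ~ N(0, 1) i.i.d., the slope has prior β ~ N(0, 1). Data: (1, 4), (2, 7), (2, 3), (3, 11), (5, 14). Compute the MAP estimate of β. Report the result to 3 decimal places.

log p(β | y) = −Σ(yᵢ − βxᵢ)²/(2·1) − β²/(2·1) + const.
Setting the derivative to zero: Σxᵢ(yᵢ − βxᵢ)/1 − β/1 = 0, so β = Σxᵢyᵢ / (Σxᵢ² + σ²/τ²).
Σxᵢyᵢ = 1·4 + 2·7 + 2·3 + 3·11 + 5·14 = 127; Σxᵢ² = 43; σ²/τ² = 1.
β̂_MAP = 127 / (43 + 1) = 127/44 ≈ 2.886.

β̂_MAP = 2.886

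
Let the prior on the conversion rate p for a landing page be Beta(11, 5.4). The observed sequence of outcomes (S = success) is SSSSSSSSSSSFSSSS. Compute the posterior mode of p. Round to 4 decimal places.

p̂_MAP = 0.8224

Prior: Beta(11, 5.4).
Data: 15 successes in 16 trials (from the sequence). The binomial likelihood contributes p^15(1−p)^1, so the posterior is Beta(11+15, 5.4+1) = Beta(26, 6.4).
For Beta(a, b) with a, b > 1 the mode is (a−1)/(a+b−2) = 25/30.4 ≈ 0.8224.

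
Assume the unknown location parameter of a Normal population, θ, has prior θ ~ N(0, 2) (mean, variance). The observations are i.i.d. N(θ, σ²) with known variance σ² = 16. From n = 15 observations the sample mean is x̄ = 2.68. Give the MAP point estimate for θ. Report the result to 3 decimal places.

n = 15, x̄ = 2.68.
For a Normal prior and Normal likelihood with known variance, the posterior is Normal; its mode equals its mean, the precision-weighted average.
Prior precision 1/σ₀² = 1/2 = 0.5; data precision n/σ² = 15/16 = 0.9375.
θ̂ = (0.5·0 + 0.9375·2.68) / (0.5 + 0.9375) = 2.5125/1.4375 = 201/115 ≈ 1.748.

θ̂_MAP = 1.748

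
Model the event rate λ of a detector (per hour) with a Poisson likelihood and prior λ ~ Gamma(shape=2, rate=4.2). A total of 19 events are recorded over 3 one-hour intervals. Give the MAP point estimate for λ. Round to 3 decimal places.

λ̂_MAP = 2.778

Σxᵢ = 19, n = 3.
Posterior ∝ λe^(−4.2λ) · λ^19e^(−3λ) = λ^20e^(−7.2λ), i.e. Gamma(shape=21, rate=7.2).
The mode of a Gamma(a, b) with a ≥ 1 (shape–rate) is (a−1)/b = 20/7.2 ≈ 2.778.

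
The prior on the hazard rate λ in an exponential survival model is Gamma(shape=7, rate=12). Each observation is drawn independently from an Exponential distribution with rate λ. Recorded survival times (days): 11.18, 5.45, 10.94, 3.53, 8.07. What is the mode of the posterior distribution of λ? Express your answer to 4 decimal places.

The Exponential(rate=λ) likelihood is ∝ λ^n e^(−λΣtᵢ). Here n = 5 and Σtᵢ = 11.18 + 5.45 + 10.94 + 3.53 + 8.07 = 39.17.
Posterior ∝ λ^6e^(−12λ) · λ^5e^(−39.17λ) = λ^11e^(−51.17λ), i.e. Gamma(12, 51.17).
Mode = (a−1)/b = 11/51.17 ≈ 0.2150.

λ̂_MAP = 0.2150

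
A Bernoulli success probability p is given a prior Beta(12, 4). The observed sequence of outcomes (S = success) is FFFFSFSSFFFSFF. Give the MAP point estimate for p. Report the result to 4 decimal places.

Prior: Beta(12, 4).
Data: 4 successes in 14 trials (from the sequence). The binomial likelihood contributes p^4(1−p)^10, so the posterior is Beta(12+4, 4+10) = Beta(16, 14).
For Beta(a, b) with a, b > 1 the mode is (a−1)/(a+b−2) = 15/28 ≈ 0.5357.

p̂_MAP = 0.5357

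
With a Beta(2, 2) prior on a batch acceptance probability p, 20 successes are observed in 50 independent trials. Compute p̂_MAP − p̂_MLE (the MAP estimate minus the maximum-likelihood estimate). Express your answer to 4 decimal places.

MAP − MLE = 0.0038

Posterior is Beta(22, 32); MAP = (22−1)/(54−2) = 21/52 ≈ 0.40385.
MLE ignores the prior: p̂_MLE = k/n = 20/50 ≈ 0.40000.
Difference = 21/52 − 20/50 = 1/260 ≈ 0.0038.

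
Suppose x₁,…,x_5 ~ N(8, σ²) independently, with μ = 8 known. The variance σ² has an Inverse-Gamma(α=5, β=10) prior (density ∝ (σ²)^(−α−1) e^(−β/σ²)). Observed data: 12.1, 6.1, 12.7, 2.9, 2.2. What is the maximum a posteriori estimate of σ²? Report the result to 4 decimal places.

σ̂²_MAP = 7.1859

Sum of squared deviations about the known mean: SS = (12.1−8)² + (6.1−8)² + (12.7−8)² + (2.9−8)² + (2.2−8)² = 102.16.
The Normal likelihood contributes (σ²)^(−n/2) exp(−SS/(2σ²)), so the posterior is Inverse-Gamma(α + n/2, β + SS/2) = Inverse-Gamma(7.5, 61.08).
The mode of Inverse-Gamma(a, b) is b/(a+1) = 61.08/8.5 ≈ 7.1859.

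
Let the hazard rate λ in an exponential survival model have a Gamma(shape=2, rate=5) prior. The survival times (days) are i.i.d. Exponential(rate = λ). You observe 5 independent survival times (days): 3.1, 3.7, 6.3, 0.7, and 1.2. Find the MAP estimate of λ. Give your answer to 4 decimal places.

The Exponential(rate=λ) likelihood is ∝ λ^n e^(−λΣtᵢ). Here n = 5 and Σtᵢ = 3.1 + 3.7 + 6.3 + 0.7 + 1.2 = 15.
Posterior ∝ λe^(−5λ) · λ^5e^(−15λ) = λ^6e^(−20λ), i.e. Gamma(7, 20).
Mode = (a−1)/b = 6/20 ≈ 0.3000.

λ̂_MAP = 0.3000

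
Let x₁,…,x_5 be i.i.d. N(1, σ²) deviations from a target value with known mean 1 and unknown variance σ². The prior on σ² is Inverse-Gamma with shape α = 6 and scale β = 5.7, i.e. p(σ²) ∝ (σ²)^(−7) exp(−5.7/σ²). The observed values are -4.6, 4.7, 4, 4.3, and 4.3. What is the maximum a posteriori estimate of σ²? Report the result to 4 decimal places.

σ̂²_MAP = 4.5911

Sum of squared deviations about the known mean: SS = (-4.6−1)² + (4.7−1)² + (4−1)² + (4.3−1)² + (4.3−1)² = 75.83.
The Normal likelihood contributes (σ²)^(−n/2) exp(−SS/(2σ²)), so the posterior is Inverse-Gamma(α + n/2, β + SS/2) = Inverse-Gamma(8.5, 43.615).
The mode of Inverse-Gamma(a, b) is b/(a+1) = 43.615/9.5 ≈ 4.5911.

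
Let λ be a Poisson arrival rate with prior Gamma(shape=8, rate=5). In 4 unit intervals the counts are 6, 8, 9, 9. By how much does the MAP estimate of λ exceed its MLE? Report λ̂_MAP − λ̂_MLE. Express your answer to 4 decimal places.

Σxᵢ = 32. Posterior is Gamma(40, 9); MAP = (40−1)/9 = 39/9 ≈ 4.33333.
MLE = x̄ = 32/4 ≈ 8.00000.
Difference = 39/9 − 32/4 = -11/3 ≈ -3.6667.

MAP − MLE = -3.6667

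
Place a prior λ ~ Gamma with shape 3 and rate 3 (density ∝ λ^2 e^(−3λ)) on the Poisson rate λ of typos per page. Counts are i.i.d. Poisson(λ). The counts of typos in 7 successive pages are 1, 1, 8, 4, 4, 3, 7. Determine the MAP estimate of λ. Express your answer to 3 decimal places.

λ̂_MAP = 3.000

Σxᵢ = 1+1+8+4+4+3+7 = 28, with n = 7.
Posterior ∝ λ^2e^(−3λ) · λ^28e^(−7λ) = λ^30e^(−10λ), i.e. Gamma(shape=31, rate=10).
The mode of a Gamma(a, b) with a ≥ 1 (shape–rate) is (a−1)/b = 30/10 ≈ 3.000.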